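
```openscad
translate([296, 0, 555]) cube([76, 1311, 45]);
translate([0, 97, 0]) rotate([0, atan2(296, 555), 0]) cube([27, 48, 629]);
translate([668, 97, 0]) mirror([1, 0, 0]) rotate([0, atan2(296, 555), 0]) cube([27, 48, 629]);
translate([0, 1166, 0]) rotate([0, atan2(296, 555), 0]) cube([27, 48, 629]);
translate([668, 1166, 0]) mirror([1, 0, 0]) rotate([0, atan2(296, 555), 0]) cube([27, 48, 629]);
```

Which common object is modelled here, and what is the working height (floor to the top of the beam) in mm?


A sawhorse. The overall height is 600 mm.

A beam across two mirrored pairs of raked legs — a sawhorse. The beam's underside is at z = 555 (matching the legs' vertical rise in atan2(296, 555)) and the beam is 45 mm tall, so its top is at 555 + 45 = 600 mm. The raked legs top out at the beam's underside, so that is the highest point.


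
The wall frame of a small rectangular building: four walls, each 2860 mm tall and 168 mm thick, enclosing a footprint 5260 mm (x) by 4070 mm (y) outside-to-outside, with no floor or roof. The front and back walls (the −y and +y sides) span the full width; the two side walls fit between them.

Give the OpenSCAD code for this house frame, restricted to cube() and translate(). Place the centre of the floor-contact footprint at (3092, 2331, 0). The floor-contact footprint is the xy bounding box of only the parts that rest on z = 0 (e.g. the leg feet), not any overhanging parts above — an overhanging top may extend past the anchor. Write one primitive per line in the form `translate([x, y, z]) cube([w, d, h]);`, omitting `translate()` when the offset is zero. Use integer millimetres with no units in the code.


translate([462, 296, 0]) cube([5260, 168, 2860]);
translate([462, 4198, 0]) cube([5260, 168, 2860]);
translate([462, 464, 0]) cube([168, 3734, 2860]);
translate([5554, 464, 0]) cube([168, 3734, 2860]);


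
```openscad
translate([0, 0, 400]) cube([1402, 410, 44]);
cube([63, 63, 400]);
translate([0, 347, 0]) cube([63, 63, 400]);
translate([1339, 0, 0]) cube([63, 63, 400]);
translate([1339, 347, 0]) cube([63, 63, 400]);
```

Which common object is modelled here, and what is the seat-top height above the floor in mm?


A bench. The seat-top height is 444 mm.

A long slab on four corner posts — a bench. The slab sits at z = 400 with thickness 44, so the top is 400 + 44 = 444 mm.


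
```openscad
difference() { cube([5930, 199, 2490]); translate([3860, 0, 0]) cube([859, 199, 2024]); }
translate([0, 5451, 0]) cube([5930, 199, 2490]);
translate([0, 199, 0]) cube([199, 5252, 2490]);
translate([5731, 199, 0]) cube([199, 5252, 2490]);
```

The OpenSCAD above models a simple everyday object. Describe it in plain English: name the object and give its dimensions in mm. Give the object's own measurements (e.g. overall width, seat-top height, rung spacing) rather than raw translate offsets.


A single room: four walls, each 2490 mm tall and 199 mm thick, enclosing an outside footprint 5930×5650 mm (x × y), no floor or roof. The front and back walls (−y and +y sides) run the full x-width; the side walls fit between their inner faces. A door opening 859 mm wide and 2024 mm tall is cut through the front wall from the floor up, its −x edge 3860 mm from the wall's −x end.


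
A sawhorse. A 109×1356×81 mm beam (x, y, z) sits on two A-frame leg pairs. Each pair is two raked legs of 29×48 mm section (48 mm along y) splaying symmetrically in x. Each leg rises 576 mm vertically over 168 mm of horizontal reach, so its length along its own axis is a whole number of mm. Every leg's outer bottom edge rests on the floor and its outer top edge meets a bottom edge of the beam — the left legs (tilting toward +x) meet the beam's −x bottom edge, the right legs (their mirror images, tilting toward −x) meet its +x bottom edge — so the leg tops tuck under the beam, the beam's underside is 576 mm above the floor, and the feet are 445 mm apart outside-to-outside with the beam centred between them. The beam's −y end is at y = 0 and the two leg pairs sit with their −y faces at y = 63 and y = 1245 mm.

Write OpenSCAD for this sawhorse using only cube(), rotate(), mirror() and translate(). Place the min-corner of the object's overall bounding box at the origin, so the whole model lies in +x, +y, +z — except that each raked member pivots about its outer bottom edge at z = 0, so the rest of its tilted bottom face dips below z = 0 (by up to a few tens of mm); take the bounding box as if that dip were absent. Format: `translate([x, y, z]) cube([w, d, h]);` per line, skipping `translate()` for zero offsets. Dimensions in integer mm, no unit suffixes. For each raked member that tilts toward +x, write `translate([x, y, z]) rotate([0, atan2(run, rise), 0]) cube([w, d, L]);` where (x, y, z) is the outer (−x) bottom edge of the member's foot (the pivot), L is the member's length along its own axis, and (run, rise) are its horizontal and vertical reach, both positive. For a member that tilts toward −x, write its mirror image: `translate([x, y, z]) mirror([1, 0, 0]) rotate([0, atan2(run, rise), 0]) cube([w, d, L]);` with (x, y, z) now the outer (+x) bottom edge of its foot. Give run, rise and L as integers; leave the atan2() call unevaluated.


translate([168, 0, 576]) cube([109, 1356, 81]);
translate([0, 63, 0]) rotate([0, atan2(168, 576), 0]) cube([29, 48, 600]);
translate([445, 63, 0]) mirror([1, 0, 0]) rotate([0, atan2(168, 576), 0]) cube([29, 48, 600]);
translate([0, 1245, 0]) rotate([0, atan2(168, 576), 0]) cube([29, 48, 600]);
translate([445, 1245, 0]) mirror([1, 0, 0]) rotate([0, atan2(168, 576), 0]) cube([29, 48, 600]);


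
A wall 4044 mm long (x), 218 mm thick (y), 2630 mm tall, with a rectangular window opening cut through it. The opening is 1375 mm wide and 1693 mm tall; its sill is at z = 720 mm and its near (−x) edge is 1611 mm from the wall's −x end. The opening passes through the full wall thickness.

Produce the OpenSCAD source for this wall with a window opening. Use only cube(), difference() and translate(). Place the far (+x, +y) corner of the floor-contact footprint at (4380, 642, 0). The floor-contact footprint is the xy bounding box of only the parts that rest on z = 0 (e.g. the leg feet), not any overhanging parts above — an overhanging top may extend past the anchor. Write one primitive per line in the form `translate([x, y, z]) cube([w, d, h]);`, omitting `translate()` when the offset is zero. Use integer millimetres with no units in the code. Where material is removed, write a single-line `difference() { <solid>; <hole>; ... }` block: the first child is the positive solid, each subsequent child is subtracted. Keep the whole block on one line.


difference() { translate([336, 424, 0]) cube([4044, 218, 2630]); translate([1947, 424, 720]) cube([1375, 218, 1693]); }


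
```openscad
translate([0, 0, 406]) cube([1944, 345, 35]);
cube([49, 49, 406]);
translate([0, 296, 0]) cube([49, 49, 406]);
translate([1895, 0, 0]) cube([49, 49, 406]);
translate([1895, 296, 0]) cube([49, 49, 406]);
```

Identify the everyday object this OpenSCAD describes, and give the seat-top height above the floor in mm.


A bench. The seat-top height is 441 mm.

A long slab on four corner posts — a bench. The slab sits at z = 406 with thickness 35, so the top is 406 + 35 = 441 mm.


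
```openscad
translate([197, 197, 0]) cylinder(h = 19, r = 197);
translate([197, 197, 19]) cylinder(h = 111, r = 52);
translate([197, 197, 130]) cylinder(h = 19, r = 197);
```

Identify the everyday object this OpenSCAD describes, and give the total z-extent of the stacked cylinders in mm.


A spool. The overall height is 149 mm.

Three coaxial cylinders, large–small–large — a spool. Two 19 mm flanges and a 111 mm core give 19 + 111 + 19 = 149 mm.


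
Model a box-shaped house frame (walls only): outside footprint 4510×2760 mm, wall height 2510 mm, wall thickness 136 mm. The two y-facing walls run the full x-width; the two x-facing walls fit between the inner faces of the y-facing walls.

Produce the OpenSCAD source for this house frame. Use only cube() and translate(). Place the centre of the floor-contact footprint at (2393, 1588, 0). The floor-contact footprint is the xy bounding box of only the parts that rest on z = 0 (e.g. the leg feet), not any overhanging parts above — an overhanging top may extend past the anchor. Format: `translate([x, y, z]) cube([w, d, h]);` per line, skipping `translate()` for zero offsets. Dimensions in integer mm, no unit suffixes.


translate([138, 208, 0]) cube([4510, 136, 2510]);
translate([138, 2832, 0]) cube([4510, 136, 2510]);
translate([138, 344, 0]) cube([136, 2488, 2510]);
translate([4512, 344, 0]) cube([136, 2488, 2510]);


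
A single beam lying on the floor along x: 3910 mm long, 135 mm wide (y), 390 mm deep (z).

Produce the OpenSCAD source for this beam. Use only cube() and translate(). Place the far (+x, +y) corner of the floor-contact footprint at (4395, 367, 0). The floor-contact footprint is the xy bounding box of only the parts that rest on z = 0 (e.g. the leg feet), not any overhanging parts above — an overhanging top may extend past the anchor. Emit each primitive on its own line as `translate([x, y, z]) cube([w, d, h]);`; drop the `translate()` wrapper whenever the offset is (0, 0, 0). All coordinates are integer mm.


translate([485, 232, 0]) cube([3910, 135, 390]);


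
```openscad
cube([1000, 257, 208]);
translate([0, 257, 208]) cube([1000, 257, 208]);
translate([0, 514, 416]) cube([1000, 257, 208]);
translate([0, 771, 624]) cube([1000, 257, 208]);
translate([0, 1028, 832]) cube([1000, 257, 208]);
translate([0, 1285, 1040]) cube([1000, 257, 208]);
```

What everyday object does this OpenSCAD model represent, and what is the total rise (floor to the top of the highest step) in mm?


A staircase. The total rise is 1248 mm.

6 identical blocks, each offset up and back from the previous — a staircase. Each step is 208 mm tall and there are 6 of them, so the total rise is 6 × 208 = 1248 mm.


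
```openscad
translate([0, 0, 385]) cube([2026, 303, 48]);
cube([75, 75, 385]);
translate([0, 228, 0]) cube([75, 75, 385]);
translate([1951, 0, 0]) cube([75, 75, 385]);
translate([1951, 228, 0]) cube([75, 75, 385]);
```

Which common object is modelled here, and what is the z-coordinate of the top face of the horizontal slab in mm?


A bench. The seat-top height is 433 mm.

A long slab on four corner posts — a bench. The slab sits at z = 385 with thickness 48, so the top is 385 + 48 = 433 mm.


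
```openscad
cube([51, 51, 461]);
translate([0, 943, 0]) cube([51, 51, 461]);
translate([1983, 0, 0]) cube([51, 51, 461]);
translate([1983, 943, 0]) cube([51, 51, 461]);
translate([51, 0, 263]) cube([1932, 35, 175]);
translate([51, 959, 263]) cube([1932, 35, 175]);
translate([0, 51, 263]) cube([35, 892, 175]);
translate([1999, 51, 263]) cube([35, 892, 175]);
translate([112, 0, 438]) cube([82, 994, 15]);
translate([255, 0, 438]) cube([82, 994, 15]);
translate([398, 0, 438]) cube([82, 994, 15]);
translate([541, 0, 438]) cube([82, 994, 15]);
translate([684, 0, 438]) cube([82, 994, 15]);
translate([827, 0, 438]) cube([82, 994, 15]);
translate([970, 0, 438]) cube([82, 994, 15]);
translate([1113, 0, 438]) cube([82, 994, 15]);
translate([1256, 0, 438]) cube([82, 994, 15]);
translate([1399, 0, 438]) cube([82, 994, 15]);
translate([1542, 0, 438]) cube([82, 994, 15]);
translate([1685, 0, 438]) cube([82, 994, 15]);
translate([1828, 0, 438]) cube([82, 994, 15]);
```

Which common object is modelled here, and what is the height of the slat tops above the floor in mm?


A bed frame. The slat-top height is 453 mm.

Four posts, four rails, and a row of slats — a bed frame. Slats sit on the rails at z = 263 + 175 = 438; with slat thickness 15, the top is 453 mm.


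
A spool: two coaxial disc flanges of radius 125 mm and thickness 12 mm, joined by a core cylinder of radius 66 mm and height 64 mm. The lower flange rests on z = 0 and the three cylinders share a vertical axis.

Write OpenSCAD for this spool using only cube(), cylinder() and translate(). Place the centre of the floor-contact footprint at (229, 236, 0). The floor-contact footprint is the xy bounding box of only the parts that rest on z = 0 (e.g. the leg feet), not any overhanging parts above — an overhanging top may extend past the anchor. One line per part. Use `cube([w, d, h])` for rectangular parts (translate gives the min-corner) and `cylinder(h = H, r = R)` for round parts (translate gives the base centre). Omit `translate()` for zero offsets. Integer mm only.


translate([229, 236, 0]) cylinder(h = 12, r = 125);
translate([229, 236, 12]) cylinder(h = 64, r = 66);
translate([229, 236, 76]) cylinder(h = 12, r = 125);


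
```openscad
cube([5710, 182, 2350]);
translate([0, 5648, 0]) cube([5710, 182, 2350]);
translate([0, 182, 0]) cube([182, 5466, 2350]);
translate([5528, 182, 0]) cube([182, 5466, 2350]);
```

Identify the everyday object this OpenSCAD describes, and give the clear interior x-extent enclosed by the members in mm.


A house (or room) frame. The interior width is 5346 mm.

Four 2350 mm walls enclosing a rectangle with no floor or roof — a room or house frame. Outside width is 5710 mm and wall thickness is 182 mm, so the interior width is 5710 − 2 × 182 = 5346 mm.


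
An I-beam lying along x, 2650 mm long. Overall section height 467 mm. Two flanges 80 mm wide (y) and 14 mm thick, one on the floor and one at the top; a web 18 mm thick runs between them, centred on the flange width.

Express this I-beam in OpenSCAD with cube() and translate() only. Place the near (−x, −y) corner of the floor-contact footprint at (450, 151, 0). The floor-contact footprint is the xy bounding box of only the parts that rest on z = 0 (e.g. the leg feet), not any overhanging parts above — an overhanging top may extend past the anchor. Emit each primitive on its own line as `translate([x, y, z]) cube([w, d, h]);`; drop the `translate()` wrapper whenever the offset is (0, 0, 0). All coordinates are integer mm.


translate([450, 151, 0]) cube([2650, 80, 14]);
translate([450, 182, 14]) cube([2650, 18, 439]);
translate([450, 151, 453]) cube([2650, 80, 14]);


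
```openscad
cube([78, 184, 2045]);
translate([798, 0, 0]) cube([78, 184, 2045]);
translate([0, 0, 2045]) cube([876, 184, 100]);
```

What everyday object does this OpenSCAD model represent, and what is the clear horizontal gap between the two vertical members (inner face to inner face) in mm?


A door frame. The clear opening width is 720 mm.

Two 2045 mm tall posts with a header on top — a door frame. The left jamb is 78 mm wide at x = 0; the right jamb starts at x = 798. The clear opening is 798 − 78 = 720 mm.


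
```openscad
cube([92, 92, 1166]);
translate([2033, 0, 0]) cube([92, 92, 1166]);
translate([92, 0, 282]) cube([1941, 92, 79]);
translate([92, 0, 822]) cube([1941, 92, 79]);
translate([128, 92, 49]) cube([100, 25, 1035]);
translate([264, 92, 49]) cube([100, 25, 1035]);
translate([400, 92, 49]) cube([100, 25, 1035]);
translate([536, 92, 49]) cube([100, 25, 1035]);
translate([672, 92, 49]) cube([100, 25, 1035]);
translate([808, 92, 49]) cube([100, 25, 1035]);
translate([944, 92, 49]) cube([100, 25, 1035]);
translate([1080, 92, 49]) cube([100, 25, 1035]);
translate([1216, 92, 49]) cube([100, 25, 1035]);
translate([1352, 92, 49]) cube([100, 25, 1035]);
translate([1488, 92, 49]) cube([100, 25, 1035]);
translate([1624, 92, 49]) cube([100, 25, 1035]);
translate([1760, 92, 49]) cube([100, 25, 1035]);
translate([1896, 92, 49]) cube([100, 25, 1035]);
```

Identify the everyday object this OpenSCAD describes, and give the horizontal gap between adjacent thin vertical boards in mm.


A fence section. The picket gap is 36 mm.

Two posts, two rails, 14 pickets — a fence section. Span 1941 mm holds 14 pickets of 100 mm with 15 equal gaps: ⌊(1941 − 14·100) / 15⌋ = 36 mm.


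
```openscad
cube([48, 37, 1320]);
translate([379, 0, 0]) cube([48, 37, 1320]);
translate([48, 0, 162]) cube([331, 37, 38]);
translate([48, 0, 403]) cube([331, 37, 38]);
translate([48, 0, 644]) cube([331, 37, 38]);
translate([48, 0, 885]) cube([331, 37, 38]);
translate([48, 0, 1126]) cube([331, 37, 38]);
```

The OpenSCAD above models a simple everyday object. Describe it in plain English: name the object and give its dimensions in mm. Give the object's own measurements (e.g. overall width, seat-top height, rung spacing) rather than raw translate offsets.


A straight ladder. Two 48×37 mm vertical rails, 1320 mm tall, stand 427 mm apart (outside-to-outside) with their front faces coplanar on the −y side. 5 rungs, each 37 mm deep and 38 mm tall, span between the inner faces of the rails, front faces flush with the rails. The lowest rung's underside is at z = 162 mm and rungs are spaced 241 mm apart (underside to underside).


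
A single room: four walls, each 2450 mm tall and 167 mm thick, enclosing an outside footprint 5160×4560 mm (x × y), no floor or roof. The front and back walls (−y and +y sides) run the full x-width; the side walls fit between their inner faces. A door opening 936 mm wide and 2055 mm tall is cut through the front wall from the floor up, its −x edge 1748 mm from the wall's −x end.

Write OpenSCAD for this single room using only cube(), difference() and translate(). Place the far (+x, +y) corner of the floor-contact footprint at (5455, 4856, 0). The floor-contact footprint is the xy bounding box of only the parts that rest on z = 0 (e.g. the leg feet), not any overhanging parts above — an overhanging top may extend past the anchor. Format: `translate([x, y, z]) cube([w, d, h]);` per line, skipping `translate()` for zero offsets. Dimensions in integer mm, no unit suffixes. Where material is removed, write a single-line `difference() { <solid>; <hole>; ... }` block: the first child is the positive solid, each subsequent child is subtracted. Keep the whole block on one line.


difference() { translate([295, 296, 0]) cube([5160, 167, 2450]); translate([2043, 296, 0]) cube([936, 167, 2055]); }
translate([295, 4689, 0]) cube([5160, 167, 2450]);
translate([295, 463, 0]) cube([167, 4226, 2450]);
translate([5288, 463, 0]) cube([167, 4226, 2450]);


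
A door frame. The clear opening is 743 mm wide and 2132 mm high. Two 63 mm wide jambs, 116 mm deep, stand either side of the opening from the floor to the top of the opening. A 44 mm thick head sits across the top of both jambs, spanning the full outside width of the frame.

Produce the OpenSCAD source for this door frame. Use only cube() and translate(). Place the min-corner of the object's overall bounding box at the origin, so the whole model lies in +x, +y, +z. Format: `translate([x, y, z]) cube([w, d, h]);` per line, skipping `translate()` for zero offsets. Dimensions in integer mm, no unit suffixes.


cube([63, 116, 2132]);
translate([806, 0, 0]) cube([63, 116, 2132]);
translate([0, 0, 2132]) cube([869, 116, 44]);


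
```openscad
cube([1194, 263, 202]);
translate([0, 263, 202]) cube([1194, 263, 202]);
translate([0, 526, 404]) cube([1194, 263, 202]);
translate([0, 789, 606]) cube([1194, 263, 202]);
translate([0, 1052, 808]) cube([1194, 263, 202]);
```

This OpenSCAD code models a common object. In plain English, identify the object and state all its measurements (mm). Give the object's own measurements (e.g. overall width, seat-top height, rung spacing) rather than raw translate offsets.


A straight staircase of 5 solid steps. Each step is 1194 mm wide (x), 263 mm deep (y, the going) and 202 mm tall (the rise). The first step rests on the floor; each subsequent step sits one going further in +y and one rise higher in +z, directly behind and above the previous step with no overlap.


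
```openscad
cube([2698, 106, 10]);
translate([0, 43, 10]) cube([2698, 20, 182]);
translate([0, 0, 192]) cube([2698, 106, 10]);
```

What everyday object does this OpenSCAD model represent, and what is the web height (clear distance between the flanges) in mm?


An I-beam. The web height is 182 mm.

Two wide flanges with a thin centred web — an I-beam. Overall 202 mm minus two 10 mm flanges gives a web of 202 − 2·10 = 182 mm.


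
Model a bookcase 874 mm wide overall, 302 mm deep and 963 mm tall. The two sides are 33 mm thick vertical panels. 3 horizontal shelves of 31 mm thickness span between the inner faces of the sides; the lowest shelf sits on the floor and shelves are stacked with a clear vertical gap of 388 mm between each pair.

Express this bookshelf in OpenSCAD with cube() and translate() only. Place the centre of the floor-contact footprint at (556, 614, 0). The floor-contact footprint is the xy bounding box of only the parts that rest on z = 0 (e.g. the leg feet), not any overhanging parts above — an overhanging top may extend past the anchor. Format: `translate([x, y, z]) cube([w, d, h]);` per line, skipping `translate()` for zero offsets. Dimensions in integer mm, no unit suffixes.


translate([119, 463, 0]) cube([33, 302, 963]);
translate([960, 463, 0]) cube([33, 302, 963]);
translate([152, 463, 0]) cube([808, 302, 31]);
translate([152, 463, 419]) cube([808, 302, 31]);
translate([152, 463, 838]) cube([808, 302, 31]);


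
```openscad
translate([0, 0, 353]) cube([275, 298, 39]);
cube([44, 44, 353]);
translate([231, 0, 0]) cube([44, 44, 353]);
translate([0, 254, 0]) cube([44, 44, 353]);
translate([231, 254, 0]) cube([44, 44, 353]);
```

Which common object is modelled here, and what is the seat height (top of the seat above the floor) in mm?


A stool. The seat height is 392 mm.

A 275×298×39 slab at z = 353 on four corner posts — a stool. The seat top is 353 + 39 = 392 mm.


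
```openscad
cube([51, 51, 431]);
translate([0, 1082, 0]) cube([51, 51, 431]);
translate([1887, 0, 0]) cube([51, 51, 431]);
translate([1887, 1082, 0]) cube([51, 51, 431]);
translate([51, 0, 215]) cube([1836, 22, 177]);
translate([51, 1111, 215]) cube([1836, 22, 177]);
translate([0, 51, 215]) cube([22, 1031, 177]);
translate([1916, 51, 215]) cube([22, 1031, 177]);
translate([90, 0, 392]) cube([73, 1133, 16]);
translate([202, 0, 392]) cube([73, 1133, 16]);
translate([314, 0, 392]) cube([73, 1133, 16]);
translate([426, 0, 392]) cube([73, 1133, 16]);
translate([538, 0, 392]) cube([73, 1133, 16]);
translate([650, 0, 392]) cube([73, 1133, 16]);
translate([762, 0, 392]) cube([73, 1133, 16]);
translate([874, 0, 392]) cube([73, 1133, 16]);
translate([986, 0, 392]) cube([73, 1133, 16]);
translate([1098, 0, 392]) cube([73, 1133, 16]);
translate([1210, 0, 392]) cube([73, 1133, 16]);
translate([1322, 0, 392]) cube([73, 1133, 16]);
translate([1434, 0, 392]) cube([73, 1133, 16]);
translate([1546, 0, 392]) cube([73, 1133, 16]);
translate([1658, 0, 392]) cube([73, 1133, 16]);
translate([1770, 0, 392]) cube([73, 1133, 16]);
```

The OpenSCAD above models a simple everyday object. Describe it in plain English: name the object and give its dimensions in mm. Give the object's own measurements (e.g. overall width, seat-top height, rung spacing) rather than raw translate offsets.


A bed frame 1938 mm long (x) by 1133 mm wide (y). Four 51×51 mm corner posts, 431 mm tall, at the corners of the footprint. Four rails of 22 mm thickness and 177 mm height run between adjacent posts with their undersides at z = 215 mm, their outer faces flush with the outside of the frame (the two x-running rails run between the posts' inner faces; the two y-running rails run between the posts' inner faces). 16 slats, each 73 mm wide (x) and 16 mm thick, lie across the top of the two x-running rails, running the full 1133 mm width of the frame in y; along x they sit between the end posts with a 39 mm gap after the −x posts and between neighbouring slats, leaving 44 mm before the +x posts.


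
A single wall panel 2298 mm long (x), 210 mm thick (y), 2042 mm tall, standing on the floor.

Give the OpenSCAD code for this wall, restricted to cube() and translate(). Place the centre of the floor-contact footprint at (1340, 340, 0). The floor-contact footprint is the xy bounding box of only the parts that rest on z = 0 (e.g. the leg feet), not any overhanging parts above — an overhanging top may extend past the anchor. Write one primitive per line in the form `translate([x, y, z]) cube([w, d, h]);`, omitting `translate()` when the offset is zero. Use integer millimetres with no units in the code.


translate([191, 235, 0]) cube([2298, 210, 2042]);


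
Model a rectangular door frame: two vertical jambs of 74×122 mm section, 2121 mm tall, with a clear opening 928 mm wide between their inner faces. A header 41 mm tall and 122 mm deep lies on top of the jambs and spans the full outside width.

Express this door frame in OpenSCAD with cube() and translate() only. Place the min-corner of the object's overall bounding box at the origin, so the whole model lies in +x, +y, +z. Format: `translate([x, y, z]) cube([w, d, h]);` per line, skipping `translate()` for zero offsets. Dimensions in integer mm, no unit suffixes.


cube([74, 122, 2121]);
translate([1002, 0, 0]) cube([74, 122, 2121]);
translate([0, 0, 2121]) cube([1076, 122, 41]);


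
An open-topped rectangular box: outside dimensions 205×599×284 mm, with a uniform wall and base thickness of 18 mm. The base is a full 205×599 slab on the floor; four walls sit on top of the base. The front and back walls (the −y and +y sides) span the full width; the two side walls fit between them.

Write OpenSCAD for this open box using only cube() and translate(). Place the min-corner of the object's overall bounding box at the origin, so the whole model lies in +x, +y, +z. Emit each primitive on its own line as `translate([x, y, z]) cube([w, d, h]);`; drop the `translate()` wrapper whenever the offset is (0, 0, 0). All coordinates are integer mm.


cube([205, 599, 18]);
translate([0, 0, 18]) cube([205, 18, 266]);
translate([0, 581, 18]) cube([205, 18, 266]);
translate([0, 18, 18]) cube([18, 563, 266]);
translate([187, 18, 18]) cube([18, 563, 266]);


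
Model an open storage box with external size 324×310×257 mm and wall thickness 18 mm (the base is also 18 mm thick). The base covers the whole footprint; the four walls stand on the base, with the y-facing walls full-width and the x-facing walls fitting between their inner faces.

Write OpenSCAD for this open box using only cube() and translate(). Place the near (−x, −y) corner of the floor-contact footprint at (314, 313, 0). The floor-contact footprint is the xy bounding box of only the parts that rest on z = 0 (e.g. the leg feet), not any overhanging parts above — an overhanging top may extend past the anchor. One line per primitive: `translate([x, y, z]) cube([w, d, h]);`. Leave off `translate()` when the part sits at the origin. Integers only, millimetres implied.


translate([314, 313, 0]) cube([324, 310, 18]);
translate([314, 313, 18]) cube([324, 18, 239]);
translate([314, 605, 18]) cube([324, 18, 239]);
translate([314, 331, 18]) cube([18, 274, 239]);
translate([620, 331, 18]) cube([18, 274, 239]);


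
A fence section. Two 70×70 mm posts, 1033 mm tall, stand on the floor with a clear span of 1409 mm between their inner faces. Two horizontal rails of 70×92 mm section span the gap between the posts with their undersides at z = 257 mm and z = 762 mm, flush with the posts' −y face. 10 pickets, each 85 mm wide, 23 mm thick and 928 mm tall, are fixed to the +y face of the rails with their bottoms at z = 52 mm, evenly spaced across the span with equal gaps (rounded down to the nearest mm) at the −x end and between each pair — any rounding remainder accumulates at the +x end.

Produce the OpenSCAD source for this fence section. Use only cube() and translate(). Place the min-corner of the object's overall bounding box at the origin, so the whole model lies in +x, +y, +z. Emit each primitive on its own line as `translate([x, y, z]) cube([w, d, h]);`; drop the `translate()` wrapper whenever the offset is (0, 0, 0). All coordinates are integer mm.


cube([70, 70, 1033]);
translate([1479, 0, 0]) cube([70, 70, 1033]);
translate([70, 0, 257]) cube([1409, 70, 92]);
translate([70, 0, 762]) cube([1409, 70, 92]);
translate([120, 70, 52]) cube([85, 23, 928]);
translate([255, 70, 52]) cube([85, 23, 928]);
translate([390, 70, 52]) cube([85, 23, 928]);
translate([525, 70, 52]) cube([85, 23, 928]);
translate([660, 70, 52]) cube([85, 23, 928]);
translate([795, 70, 52]) cube([85, 23, 928]);
translate([930, 70, 52]) cube([85, 23, 928]);
translate([1065, 70, 52]) cube([85, 23, 928]);
translate([1200, 70, 52]) cube([85, 23, 928]);
translate([1335, 70, 52]) cube([85, 23, 928]);


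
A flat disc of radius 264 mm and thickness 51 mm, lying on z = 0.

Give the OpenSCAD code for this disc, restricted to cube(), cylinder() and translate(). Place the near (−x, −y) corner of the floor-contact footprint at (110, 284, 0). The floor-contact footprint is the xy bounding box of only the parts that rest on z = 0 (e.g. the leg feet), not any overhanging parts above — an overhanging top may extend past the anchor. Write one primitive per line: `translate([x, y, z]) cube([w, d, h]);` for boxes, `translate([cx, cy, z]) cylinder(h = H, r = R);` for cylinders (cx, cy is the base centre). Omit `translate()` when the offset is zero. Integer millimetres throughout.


translate([374, 548, 0]) cylinder(h = 51, r = 264);


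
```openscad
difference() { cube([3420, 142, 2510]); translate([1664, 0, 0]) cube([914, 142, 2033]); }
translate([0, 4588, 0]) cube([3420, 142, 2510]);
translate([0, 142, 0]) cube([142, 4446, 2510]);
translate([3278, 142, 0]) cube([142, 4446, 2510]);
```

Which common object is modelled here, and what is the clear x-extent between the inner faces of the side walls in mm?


A single room. The interior width is 3136 mm.

Four walls enclosing a rectangle with a door in the front wall — a room. Outside width 3420 minus two 142 mm walls gives 3136 mm.


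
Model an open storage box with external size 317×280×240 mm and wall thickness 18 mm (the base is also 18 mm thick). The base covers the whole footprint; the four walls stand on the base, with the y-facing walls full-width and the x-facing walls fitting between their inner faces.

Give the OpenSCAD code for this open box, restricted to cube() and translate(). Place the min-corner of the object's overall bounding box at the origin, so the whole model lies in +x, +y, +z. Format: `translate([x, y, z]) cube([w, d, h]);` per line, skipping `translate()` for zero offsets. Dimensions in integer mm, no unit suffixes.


cube([317, 280, 18]);
translate([0, 0, 18]) cube([317, 18, 222]);
translate([0, 262, 18]) cube([317, 18, 222]);
translate([0, 18, 18]) cube([18, 244, 222]);
translate([299, 18, 18]) cube([18, 244, 222]);


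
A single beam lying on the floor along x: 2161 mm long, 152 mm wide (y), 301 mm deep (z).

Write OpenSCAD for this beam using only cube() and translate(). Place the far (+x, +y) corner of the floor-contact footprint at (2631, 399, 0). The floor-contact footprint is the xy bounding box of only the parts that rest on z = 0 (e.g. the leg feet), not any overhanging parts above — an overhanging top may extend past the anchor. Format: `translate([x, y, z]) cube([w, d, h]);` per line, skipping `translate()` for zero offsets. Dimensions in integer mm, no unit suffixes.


translate([470, 247, 0]) cube([2161, 152, 301]);


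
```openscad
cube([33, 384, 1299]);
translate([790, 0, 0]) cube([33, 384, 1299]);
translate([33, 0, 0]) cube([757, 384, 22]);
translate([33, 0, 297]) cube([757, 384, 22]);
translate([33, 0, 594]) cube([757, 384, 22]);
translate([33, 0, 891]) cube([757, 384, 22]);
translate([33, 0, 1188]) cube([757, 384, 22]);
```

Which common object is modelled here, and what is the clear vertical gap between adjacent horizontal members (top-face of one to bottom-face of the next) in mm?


A bookshelf. The clear shelf gap is 275 mm.

Two tall side panels with 5 horizontal boards between them — a bookshelf. The first two shelf undersides are at z = 0 and z = 297; with shelf thickness 22, the clear gap is 297 − 0 − 22 = 275 mm.


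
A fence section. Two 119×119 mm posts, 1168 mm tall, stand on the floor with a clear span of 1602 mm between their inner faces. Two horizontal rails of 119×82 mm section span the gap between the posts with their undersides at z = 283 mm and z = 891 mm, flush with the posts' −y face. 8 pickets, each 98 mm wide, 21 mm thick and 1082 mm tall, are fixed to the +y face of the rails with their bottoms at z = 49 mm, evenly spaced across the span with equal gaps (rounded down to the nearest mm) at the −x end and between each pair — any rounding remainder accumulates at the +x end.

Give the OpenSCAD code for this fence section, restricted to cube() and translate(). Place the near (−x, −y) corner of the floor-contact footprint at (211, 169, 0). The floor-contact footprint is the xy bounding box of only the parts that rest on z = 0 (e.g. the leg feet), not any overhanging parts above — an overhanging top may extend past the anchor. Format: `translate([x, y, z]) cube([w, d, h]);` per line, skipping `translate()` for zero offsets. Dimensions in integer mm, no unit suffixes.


translate([211, 169, 0]) cube([119, 119, 1168]);
translate([1932, 169, 0]) cube([119, 119, 1168]);
translate([330, 169, 283]) cube([1602, 119, 82]);
translate([330, 169, 891]) cube([1602, 119, 82]);
translate([420, 288, 49]) cube([98, 21, 1082]);
translate([608, 288, 49]) cube([98, 21, 1082]);
translate([796, 288, 49]) cube([98, 21, 1082]);
translate([984, 288, 49]) cube([98, 21, 1082]);
translate([1172, 288, 49]) cube([98, 21, 1082]);
translate([1360, 288, 49]) cube([98, 21, 1082]);
translate([1548, 288, 49]) cube([98, 21, 1082]);
translate([1736, 288, 49]) cube([98, 21, 1082]);


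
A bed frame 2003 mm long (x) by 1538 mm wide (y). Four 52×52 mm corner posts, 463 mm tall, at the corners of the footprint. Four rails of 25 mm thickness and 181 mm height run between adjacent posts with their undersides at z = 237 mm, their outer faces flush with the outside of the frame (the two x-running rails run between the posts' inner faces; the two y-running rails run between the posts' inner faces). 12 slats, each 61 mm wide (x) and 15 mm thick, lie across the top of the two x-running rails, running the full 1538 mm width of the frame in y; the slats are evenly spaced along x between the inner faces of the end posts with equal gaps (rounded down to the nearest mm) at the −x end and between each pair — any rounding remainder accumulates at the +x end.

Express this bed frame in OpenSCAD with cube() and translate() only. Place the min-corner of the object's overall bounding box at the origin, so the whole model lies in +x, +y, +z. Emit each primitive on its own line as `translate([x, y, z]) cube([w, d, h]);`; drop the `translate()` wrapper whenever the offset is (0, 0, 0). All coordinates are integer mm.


cube([52, 52, 463]);
translate([0, 1486, 0]) cube([52, 52, 463]);
translate([1951, 0, 0]) cube([52, 52, 463]);
translate([1951, 1486, 0]) cube([52, 52, 463]);
translate([52, 0, 237]) cube([1899, 25, 181]);
translate([52, 1513, 237]) cube([1899, 25, 181]);
translate([0, 52, 237]) cube([25, 1434, 181]);
translate([1978, 52, 237]) cube([25, 1434, 181]);
translate([141, 0, 418]) cube([61, 1538, 15]);
translate([291, 0, 418]) cube([61, 1538, 15]);
translate([441, 0, 418]) cube([61, 1538, 15]);
translate([591, 0, 418]) cube([61, 1538, 15]);
translate([741, 0, 418]) cube([61, 1538, 15]);
translate([891, 0, 418]) cube([61, 1538, 15]);
translate([1041, 0, 418]) cube([61, 1538, 15]);
translate([1191, 0, 418]) cube([61, 1538, 15]);
translate([1341, 0, 418]) cube([61, 1538, 15]);
translate([1491, 0, 418]) cube([61, 1538, 15]);
translate([1641, 0, 418]) cube([61, 1538, 15]);
translate([1791, 0, 418]) cube([61, 1538, 15]);


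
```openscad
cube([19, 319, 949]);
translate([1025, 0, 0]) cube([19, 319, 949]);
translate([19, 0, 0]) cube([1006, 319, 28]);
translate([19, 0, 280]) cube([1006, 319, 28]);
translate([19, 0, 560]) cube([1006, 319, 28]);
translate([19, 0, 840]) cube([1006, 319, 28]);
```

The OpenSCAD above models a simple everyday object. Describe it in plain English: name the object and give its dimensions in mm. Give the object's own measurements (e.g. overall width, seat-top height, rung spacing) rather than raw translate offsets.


An open bookshelf. Two side panels, each 19 mm thick, 319 mm deep and 949 mm tall, stand 1044 mm apart (outside-to-outside). Between them sit 4 shelves, each 28 mm thick and 319 mm deep, spanning the full gap between the sides. The bottom shelf rests on the floor (its underside at z = 0) and the clear gap between one shelf's top and the next shelf's underside is 252 mm.


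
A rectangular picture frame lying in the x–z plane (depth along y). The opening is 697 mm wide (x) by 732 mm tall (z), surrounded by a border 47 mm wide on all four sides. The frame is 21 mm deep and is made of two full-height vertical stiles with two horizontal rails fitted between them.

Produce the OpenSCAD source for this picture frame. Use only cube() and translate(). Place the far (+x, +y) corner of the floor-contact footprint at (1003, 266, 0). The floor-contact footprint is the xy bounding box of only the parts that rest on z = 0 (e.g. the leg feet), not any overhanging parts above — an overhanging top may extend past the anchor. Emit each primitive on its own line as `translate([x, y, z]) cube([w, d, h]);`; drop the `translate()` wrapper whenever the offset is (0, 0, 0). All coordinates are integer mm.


translate([212, 245, 0]) cube([47, 21, 826]);
translate([956, 245, 0]) cube([47, 21, 826]);
translate([259, 245, 0]) cube([697, 21, 47]);
translate([259, 245, 779]) cube([697, 21, 47]);


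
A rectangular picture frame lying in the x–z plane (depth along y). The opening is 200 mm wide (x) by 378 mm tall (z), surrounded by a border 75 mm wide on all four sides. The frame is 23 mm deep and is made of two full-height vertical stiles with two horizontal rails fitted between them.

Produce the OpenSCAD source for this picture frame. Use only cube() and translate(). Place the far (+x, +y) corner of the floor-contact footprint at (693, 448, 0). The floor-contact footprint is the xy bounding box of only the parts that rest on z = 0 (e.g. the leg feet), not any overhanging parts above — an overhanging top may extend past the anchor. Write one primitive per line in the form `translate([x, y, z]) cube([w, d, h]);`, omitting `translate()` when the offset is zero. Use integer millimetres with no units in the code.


translate([343, 425, 0]) cube([75, 23, 528]);
translate([618, 425, 0]) cube([75, 23, 528]);
translate([418, 425, 0]) cube([200, 23, 75]);
translate([418, 425, 453]) cube([200, 23, 75]);


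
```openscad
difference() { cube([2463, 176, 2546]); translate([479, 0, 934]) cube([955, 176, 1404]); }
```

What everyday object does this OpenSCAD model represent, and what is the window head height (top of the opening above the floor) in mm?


A wall with a window opening. The window head height is 2338 mm.

A wall with a rectangular opening subtracted — a window. Sill at z = 934, opening 1404 mm tall, so the head is at 934 + 1404 = 2338 mm.


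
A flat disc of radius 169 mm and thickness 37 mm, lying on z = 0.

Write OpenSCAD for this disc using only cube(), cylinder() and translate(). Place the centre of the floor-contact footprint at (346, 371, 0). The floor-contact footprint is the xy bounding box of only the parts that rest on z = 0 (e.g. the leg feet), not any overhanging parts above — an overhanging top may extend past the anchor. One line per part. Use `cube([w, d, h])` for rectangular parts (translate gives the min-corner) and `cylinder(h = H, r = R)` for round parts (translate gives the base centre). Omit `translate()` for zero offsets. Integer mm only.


translate([346, 371, 0]) cylinder(h = 37, r = 169);


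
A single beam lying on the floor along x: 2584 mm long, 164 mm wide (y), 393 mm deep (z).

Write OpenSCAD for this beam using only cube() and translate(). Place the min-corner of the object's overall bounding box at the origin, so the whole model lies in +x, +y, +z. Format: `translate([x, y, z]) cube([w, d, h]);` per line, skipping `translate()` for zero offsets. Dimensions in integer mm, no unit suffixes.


cube([2584, 164, 393]);
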